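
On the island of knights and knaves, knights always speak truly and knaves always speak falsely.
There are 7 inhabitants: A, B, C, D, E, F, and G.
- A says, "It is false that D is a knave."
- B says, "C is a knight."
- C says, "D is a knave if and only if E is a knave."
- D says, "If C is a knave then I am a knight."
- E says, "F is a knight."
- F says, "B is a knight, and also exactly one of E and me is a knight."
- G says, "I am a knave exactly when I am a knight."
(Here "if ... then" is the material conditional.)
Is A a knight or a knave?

A is a knight.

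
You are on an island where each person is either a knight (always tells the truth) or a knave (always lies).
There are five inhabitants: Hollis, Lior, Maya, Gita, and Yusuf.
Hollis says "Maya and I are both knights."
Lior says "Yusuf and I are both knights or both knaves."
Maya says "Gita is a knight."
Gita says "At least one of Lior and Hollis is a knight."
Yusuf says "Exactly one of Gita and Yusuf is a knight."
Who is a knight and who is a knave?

Hollis is a knave, Lior is a knave, Maya is a knave, Gita is a knave, and Yusuf is a knight.

Suppose Hollis is a knight. Then Hollis's statement "Maya and I are both knights" would have to be true. Checking the 16 ways to assign the others, none is consistent with every speaker.
(For instance, with Lior=knave, Maya=knave, Gita=knave, Yusuf=knight, Hollis's claim "Maya and I are both knights" comes out false where it would need to be true.)
So Hollis must be a knave, making "Maya and I are both knights" false. Taking Hollis=knave, Lior=knave, Maya=knave, Gita=knave, Yusuf=knight, each remaining statement checks out:
  Lior (knave): "Yusuf and I are both knights or both knaves" — false. ✓
  Maya (knave): "Gita is a knight" — false. ✓
  Gita (knave): "at least one of Lior and Hollis is a knight" — false. ✓
  Yusuf (knight): "exactly one of Gita and Yusuf is a knight" — true. ✓
This is the unique consistent assignment.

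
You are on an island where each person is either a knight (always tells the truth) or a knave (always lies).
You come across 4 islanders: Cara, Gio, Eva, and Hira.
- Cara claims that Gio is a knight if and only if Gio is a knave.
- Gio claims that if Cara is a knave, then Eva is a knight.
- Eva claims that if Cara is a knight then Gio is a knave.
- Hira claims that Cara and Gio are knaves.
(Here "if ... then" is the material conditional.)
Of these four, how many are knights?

2

The unique consistent assignment is Cara=knave, Gio=knight, Eva=knight, Hira=knave.
That has 2 knights.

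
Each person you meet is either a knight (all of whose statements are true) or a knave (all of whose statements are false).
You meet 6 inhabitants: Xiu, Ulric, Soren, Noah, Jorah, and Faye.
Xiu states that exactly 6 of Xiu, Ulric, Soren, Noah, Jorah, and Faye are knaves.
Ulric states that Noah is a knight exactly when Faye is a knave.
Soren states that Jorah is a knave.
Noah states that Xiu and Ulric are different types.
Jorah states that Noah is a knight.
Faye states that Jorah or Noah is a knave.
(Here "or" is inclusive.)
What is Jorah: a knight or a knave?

Consistent assignments: {Xiu=knave, Ulric=knight, Soren=knave, Noah=knight, Jorah=knight, Faye=knave}
In every consistent assignment, Jorah is a knight.

Jorah is a knight.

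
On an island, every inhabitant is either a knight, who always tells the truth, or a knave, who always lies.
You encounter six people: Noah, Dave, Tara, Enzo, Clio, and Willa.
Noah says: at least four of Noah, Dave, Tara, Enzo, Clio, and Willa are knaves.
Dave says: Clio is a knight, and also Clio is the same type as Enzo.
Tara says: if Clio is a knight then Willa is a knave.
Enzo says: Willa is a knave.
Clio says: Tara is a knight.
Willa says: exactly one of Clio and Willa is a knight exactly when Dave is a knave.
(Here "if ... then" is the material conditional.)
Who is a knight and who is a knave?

Noah (knave): "at least four of Noah, Dave, Tara, Enzo, Clio, and Willa are knaves" — false. ✓
Dave is a knight, so "Clio is a knight, and also Clio is the same type as Enzo" must be True — and it is.
Tara is a knight; "if Clio is a knight then Willa is a knave" is True, as required.
Enzo is a knight, so "Willa is a knave" must be True — and it is.
Since Clio is a knight, "Tara is a knight" needs to be True, which holds.
Willa is a knave, so "exactly one of Clio and Willa is a knight exactly when Dave is a knave" must be false — and it is.

Knights: Dave, Tara, Enzo, and Clio. Knaves: Noah and Willa.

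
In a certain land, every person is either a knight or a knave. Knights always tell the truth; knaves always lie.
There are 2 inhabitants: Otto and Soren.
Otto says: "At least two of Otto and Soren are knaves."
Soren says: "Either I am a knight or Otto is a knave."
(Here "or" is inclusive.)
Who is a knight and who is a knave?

Suppose Otto is a knight. Then Otto's statement "at least two of Otto and Soren are knaves" would have to be true. Checking the 2 ways to assign the others, none is consistent with every speaker.
(For instance, with Soren=knight, Otto's claim "at least two of Otto and Soren are knaves" comes out false where it would need to be true.)
So Otto must be a knave, making "at least two of Otto and Soren are knaves" false. Taking Otto=knave, Soren=knight, each remaining statement checks out:
  Soren (knight): "either I am a knight or Otto is a knave" — true. ✓
This is the unique consistent assignment.

Knights: Soren. Knaves: Otto.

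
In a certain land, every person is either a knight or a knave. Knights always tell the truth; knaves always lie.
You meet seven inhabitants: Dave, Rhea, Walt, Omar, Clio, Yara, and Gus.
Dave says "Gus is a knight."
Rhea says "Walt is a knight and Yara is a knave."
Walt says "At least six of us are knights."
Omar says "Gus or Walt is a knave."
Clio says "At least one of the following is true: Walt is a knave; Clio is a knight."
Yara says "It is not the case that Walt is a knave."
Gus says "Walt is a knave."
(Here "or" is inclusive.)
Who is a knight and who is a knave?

Knights: Dave, Omar, Clio, and Gus. Knaves: Rhea, Walt, and Yara.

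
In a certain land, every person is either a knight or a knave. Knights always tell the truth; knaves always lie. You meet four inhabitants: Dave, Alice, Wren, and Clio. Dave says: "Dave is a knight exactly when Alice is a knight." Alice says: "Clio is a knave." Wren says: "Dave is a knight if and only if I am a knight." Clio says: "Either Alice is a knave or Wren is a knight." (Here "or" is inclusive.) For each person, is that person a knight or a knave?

Dave is a knight, Alice is a knight, Wren is a knave, and Clio is a knave.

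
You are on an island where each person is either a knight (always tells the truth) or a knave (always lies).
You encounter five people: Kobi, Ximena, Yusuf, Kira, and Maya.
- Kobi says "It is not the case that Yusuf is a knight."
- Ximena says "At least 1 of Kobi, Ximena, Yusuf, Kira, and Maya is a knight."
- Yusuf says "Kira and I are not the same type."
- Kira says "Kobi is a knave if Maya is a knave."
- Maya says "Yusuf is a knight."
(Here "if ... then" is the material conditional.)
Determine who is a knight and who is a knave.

Kobi is a knight, and the claim "it is not the case that Yusuf is a knight" is indeed True.
Ximena is a knight, so "at least 1 of Kobi, Ximena, Yusuf, Kira, and Maya is a knight" must be True — and it is.
Yusuf is a knave, so "Kira and I are not the same type" must be False — and it is.
Since Kira is a knave, "Kobi is a knave if Maya is a knave" needs to be False, which holds.
Since Maya is a knave, "Yusuf is a knight" needs to be False, which holds.

Kobi is a knight, Ximena is a knight, Yusuf is a knave, Kira is a knave, and Maya is a knave.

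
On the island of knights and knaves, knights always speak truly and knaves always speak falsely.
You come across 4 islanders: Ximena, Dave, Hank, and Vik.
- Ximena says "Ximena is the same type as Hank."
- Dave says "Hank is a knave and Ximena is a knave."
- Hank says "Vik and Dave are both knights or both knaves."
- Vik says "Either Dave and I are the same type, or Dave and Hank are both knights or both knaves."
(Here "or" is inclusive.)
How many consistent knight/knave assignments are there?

0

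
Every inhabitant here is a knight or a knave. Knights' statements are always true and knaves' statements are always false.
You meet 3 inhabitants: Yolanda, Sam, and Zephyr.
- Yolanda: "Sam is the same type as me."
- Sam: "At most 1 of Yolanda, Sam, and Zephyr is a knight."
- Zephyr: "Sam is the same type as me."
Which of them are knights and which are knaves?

Knights: Sam. Knaves: Yolanda and Zephyr.

Suppose Yolanda is a knight. Then Yolanda's statement "Sam is the same type as me" would have to be true. Checking the 4 ways to assign the others, none is consistent with every speaker.
(For instance, with Sam=knight, Zephyr=knave, Sam's claim "at most 1 of Yolanda, Sam, and Zephyr is a knight" comes out false where it would need to be true.)
So Yolanda must be a knave, making "Sam is the same type as me" false. Taking Yolanda=knave, Sam=knight, Zephyr=knave, each remaining statement checks out:
  Sam (knight): "at most 1 of Yolanda, Sam, and Zephyr is a knight" — true. ✓
  Zephyr (knave): "Sam is the same type as me" — false. ✓
This is the unique consistent assignment.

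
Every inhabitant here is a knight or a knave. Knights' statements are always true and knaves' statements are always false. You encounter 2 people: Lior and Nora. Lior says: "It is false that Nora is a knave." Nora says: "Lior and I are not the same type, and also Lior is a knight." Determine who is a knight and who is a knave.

Lior is a knave, so "it is false that Nora is a knave" must be false — and it is.
Nora is a knave; "Lior and I are not the same type, and also Lior is a knight" is false, as required.

Knights: none. Knaves: Lior and Nora.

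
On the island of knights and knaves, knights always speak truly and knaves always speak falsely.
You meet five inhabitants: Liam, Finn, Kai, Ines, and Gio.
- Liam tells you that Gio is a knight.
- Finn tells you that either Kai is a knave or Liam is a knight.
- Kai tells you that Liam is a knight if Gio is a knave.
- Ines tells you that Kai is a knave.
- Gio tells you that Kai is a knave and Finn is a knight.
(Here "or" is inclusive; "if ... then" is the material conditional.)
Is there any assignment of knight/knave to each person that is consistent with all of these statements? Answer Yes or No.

No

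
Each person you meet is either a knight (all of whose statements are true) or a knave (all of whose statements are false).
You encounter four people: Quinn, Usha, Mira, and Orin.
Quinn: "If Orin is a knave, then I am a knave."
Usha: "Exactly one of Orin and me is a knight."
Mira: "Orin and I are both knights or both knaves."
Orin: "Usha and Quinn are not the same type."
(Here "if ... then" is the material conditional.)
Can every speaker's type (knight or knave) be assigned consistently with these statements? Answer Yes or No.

No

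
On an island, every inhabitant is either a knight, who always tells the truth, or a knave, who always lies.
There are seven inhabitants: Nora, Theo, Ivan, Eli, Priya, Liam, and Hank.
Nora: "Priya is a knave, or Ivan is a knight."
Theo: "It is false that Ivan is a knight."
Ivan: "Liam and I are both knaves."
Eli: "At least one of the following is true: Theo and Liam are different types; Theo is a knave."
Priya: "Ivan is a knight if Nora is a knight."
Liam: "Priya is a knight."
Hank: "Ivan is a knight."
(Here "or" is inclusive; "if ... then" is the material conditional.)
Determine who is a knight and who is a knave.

Nora is a knave, Theo is a knight, Ivan is a knave, Eli is a knave, Priya is a knight, Liam is a knight, and Hank is a knave.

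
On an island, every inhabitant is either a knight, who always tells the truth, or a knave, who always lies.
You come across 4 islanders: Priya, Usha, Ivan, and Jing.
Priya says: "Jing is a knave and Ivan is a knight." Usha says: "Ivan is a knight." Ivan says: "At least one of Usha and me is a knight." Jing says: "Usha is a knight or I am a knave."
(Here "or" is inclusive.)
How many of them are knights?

3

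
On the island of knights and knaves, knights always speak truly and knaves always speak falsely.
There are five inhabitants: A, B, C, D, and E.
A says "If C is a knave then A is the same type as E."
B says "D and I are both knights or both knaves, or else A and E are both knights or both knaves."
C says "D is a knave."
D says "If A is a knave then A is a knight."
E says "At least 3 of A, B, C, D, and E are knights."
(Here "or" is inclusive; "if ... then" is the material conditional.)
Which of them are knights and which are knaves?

Since A is a knight, "if C is a knave then A is the same type as E" needs to be true, which holds.
B is a knight, and the claim "D and I are both knights or both knaves, or else A and E are both knights or both knaves" is indeed true.
C is a knave, and the claim "D is a knave" is indeed False.
Since D is a knight, "if A is a knave then A is a knight" needs to be true, which holds.
Since E is a knight, "at least 3 of A, B, C, D, and E are knights" needs to be true, which holds.

A is a knight, B is a knight, C is a knave, D is a knight, and E is a knight.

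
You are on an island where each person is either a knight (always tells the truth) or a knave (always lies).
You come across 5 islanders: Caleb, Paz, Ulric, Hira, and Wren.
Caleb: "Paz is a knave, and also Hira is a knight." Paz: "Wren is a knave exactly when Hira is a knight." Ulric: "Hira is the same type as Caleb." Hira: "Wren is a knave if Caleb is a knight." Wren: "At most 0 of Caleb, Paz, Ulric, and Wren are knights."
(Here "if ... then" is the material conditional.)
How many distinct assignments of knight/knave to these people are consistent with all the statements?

1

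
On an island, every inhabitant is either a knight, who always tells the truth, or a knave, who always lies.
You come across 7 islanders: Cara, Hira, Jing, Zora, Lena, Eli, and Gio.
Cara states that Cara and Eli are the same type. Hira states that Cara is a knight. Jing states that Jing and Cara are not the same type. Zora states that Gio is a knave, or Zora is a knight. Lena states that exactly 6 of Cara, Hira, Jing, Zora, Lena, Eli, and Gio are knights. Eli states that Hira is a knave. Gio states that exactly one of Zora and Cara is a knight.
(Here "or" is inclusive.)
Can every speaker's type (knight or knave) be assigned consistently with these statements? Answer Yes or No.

One consistent assignment: Cara=knave, Hira=knave, Jing=knight, Zora=knight, Lena=knave, Eli=knight, Gio=knight.

Yes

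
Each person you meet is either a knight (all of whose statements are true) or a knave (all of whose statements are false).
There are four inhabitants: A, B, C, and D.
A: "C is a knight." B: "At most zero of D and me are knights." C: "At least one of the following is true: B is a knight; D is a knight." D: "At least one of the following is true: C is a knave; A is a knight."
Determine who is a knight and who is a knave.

A is a knight; "C is a knight" is True, as required.
Since B is a knave, "at most zero of D and me are knights" needs to be False, which holds.
As a knight, C's statement "at least one of the following is true: B is a knight; D is a knight" should be True; it is.
Since D is a knight, "at least one of the following is true: C is a knave; A is a knight" needs to be True, which holds.

Knights: A, C, and D. Knaves: B.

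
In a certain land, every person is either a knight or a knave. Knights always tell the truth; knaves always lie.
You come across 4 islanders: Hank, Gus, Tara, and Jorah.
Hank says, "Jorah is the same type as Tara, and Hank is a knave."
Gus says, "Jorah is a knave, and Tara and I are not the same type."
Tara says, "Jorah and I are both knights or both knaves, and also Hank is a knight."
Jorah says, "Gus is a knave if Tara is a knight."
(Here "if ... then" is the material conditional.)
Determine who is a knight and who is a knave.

Suppose Hank is a knight. Then Hank's statement "Jorah is the same type as Tara, and Hank is a knave" would have to be true. Checking the 8 ways to assign the others, none is consistent with every speaker.
(For instance, with Gus=knave, Tara=knave, Jorah=knight, Hank's claim "Jorah is the same type as Tara, and Hank is a knave" comes out false where it would need to be true.)
So Hank must be a knave, making "Jorah is the same type as Tara, and Hank is a knave" false. Taking Hank=knave, Gus=knave, Tara=knave, Jorah=knight, each remaining statement checks out:
  Gus (knave): "Jorah is a knave, and Tara and I are not the same type" — false. ✓
  Tara (knave): "Jorah and I are both knights or both knaves, and also Hank is a knight" — false. ✓
  Jorah (knight): "Gus is a knave if Tara is a knight" — true. ✓
This is the unique consistent assignment.

Hank is a knave, Gus is a knave, Tara is a knave, and Jorah is a knight.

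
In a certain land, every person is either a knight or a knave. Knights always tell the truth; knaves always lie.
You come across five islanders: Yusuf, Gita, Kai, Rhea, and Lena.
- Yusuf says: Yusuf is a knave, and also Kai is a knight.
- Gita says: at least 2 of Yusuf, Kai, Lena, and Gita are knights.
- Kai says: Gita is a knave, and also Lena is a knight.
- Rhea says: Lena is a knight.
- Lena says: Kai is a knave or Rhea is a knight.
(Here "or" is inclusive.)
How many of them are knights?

3

The unique consistent assignment is Yusuf=knave, Gita=knight, Kai=knave, Rhea=knight, Lena=knight.
That has 3 knights.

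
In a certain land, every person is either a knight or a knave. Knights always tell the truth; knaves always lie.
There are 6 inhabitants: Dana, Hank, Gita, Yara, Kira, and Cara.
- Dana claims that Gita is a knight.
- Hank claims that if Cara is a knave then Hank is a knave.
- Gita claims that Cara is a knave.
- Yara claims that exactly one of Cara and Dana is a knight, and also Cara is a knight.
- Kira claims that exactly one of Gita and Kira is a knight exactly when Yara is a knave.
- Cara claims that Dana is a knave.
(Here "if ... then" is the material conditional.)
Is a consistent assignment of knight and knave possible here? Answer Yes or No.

Checking all 64 assignments, each has at least one speaker whose statement's truth value contradicts their type.

No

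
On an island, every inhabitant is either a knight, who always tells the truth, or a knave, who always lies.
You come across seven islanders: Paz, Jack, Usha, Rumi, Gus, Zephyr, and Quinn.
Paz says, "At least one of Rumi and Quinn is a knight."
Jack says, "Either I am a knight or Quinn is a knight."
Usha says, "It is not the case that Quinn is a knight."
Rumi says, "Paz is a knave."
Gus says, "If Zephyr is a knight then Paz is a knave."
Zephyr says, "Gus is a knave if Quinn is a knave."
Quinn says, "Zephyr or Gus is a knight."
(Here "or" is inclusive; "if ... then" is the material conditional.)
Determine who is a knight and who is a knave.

Paz is a knight, Jack is a knight, Usha is a knave, Rumi is a knave, Gus is a knave, Zephyr is a knight, and Quinn is a knight.

Paz is a knight, so "at least one of Rumi and Quinn is a knight" must be true — and it is.
Jack is a knight, so "either I am a knight or Quinn is a knight" must be true — and it is.
Usha is a knave, and the claim "it is not the case that Quinn is a knight" is indeed False.
Rumi is a knave, so "Paz is a knave" must be False — and it is.
Gus (knave): "if Zephyr is a knight then Paz is a knave" — False. ✓
Zephyr (knight): "Gus is a knave if Quinn is a knave" — true. ✓
Since Quinn is a knight, "Zephyr or Gus is a knight" needs to be true, which holds.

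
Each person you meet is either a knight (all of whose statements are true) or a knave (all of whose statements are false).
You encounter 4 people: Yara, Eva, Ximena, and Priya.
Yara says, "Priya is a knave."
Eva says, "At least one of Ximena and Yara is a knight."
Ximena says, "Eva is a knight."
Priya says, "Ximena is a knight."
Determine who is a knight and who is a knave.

Yara is a knave; "Priya is a knave" is false, as required.
Eva is a knight, so "at least one of Ximena and Yara is a knight" must be True — and it is.
Ximena is a knight, so "Eva is a knight" must be True — and it is.
Priya is a knight, so "Ximena is a knight" must be True — and it is.

Yara is a knave, Eva is a knight, Ximena is a knight, and Priya is a knight.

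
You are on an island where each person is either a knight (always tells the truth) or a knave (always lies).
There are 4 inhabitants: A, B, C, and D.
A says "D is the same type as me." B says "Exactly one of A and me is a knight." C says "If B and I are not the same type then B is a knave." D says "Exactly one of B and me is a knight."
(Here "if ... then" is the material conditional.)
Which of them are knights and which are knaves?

A is a knave, B is a knave, C is a knight, and D is a knight.

A is a knave; "D is the same type as me" is false, as required.
As a knave, B's statement "exactly one of A and me is a knight" should be false; it is.
C is a knight, and the claim "if B and I are not the same type then B is a knave" is indeed True.
D is a knight; "exactly one of B and me is a knight" is True, as required.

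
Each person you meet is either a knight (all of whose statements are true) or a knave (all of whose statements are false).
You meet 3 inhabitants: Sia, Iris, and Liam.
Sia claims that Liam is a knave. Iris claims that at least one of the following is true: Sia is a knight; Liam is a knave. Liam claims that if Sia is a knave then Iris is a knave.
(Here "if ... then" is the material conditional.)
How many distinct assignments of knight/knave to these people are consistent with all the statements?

1

Consistent assignments:
  Sia=knave, Iris=knave, Liam=knight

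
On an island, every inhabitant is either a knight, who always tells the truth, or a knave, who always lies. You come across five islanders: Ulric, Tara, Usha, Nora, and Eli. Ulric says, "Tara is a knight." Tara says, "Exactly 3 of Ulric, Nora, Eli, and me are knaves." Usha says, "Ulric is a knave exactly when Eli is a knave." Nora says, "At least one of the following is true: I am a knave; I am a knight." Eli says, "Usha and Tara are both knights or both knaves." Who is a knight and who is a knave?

Ulric is a knave, Tara is a knave, Usha is a knave, Nora is a knight, and Eli is a knight.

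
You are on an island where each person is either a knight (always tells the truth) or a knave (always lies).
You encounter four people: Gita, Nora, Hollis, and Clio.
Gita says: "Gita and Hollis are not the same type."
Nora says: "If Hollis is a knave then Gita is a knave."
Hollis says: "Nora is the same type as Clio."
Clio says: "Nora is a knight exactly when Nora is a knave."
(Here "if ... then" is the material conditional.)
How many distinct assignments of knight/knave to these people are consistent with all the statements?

Consistent assignments:
  Gita=knave, Nora=knight, Hollis=knave, Clio=knave

1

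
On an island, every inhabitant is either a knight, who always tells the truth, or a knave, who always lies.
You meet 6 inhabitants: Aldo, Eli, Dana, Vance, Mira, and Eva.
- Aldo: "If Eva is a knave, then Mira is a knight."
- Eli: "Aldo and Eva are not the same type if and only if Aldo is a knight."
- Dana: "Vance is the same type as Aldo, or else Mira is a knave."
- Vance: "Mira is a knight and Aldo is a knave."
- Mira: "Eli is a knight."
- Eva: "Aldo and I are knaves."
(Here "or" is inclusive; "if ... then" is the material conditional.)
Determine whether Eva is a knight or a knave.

Consistent assignments: {Aldo=knight, Eli=knight, Dana=knave, Vance=knave, Mira=knight, Eva=knave}
In every consistent assignment, Eva is a knave.

Eva is a knave.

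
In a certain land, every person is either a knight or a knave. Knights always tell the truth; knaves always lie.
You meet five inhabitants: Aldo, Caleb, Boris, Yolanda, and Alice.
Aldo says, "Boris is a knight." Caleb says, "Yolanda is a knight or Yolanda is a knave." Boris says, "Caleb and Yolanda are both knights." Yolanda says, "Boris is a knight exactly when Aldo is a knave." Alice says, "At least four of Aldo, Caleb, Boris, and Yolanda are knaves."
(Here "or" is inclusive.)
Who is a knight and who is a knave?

Suppose Aldo is a knight. Then Aldo's statement "Boris is a knight" would have to be true. Checking the 16 ways to assign the others, none is consistent with every speaker.
(For instance, with Caleb=knight, Boris=knave, Yolanda=knave, Alice=knave, Aldo's claim "Boris is a knight" comes out false where it would need to be true.)
So Aldo must be a knave, making "Boris is a knight" false. Taking Aldo=knave, Caleb=knight, Boris=knave, Yolanda=knave, Alice=knave, each remaining statement checks out:
  Caleb (knight): "Yolanda is a knight or Yolanda is a knave" — true. ✓
  Boris (knave): "Caleb and Yolanda are both knights" — false. ✓
  Yolanda (knave): "Boris is a knight exactly when Aldo is a knave" — false. ✓
  Alice (knave): "at least four of Aldo, Caleb, Boris, and Yolanda are knaves" — false. ✓
This is the unique consistent assignment.

Aldo is a knave, Caleb is a knight, Boris is a knave, Yolanda is a knave, and Alice is a knave.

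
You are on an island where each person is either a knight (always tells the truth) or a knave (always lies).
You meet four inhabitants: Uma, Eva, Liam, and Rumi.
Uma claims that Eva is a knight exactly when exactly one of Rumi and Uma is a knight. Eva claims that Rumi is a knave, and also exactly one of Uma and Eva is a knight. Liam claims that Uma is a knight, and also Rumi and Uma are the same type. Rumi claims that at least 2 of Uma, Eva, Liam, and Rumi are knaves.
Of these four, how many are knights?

1

The unique consistent assignment is Uma=knave, Eva=knave, Liam=knave, Rumi=knight.
That has 1 knight.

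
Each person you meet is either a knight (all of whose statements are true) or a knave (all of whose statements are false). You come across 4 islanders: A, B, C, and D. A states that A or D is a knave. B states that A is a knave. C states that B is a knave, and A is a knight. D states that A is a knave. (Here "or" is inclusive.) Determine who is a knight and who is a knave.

A is a knight, B is a knave, C is a knight, and D is a knave.

Suppose A is a knave. Then A's statement "A or D is a knave" would have to be false. Checking the 8 ways to assign the others, none is consistent with every speaker.
(For instance, with B=knave, C=knight, D=knave, A's claim "A or D is a knave" comes out true where it would need to be false.)
So A must be a knight, making "A or D is a knave" true. Taking A=knight, B=knave, C=knight, D=knave, each remaining statement checks out:
  B (knave): "A is a knave" — false. ✓
  C (knight): "B is a knave, and A is a knight" — true. ✓
  D (knave): "A is a knave" — false. ✓
This is the unique consistent assignment.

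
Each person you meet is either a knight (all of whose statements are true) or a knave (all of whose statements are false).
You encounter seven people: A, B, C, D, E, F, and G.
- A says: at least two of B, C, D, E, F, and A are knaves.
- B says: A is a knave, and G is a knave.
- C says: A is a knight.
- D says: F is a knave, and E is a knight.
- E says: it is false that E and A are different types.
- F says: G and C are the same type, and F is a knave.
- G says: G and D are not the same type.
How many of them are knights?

2

The unique consistent assignment is A=knight, B=knave, C=knight, D=knave, E=knave, F=knave, G=knave.
That has 2 knights.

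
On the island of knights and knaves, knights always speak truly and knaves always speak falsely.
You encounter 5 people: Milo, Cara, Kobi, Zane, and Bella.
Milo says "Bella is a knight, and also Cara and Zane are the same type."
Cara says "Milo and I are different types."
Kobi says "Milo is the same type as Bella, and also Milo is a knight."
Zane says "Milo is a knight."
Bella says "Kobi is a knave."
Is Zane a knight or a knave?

Zane is a knave.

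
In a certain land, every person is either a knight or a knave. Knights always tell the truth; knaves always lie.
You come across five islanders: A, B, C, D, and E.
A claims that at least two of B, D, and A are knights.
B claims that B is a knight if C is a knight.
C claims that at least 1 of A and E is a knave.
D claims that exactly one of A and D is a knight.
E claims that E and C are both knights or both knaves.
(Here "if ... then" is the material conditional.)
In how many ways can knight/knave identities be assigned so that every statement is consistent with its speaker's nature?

6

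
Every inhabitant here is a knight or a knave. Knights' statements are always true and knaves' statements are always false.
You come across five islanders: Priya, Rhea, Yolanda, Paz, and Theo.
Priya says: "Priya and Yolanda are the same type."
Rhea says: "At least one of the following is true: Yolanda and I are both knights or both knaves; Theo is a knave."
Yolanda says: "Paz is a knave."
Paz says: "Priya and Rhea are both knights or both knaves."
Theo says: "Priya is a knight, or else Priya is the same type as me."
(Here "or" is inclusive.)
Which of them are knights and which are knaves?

Knights: Priya, Yolanda, and Theo. Knaves: Rhea and Paz.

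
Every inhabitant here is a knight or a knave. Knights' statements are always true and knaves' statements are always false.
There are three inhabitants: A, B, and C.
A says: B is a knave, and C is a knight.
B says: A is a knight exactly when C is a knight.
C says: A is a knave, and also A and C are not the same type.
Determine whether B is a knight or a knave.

Consistent assignments: {A=knave, B=knight, C=knave}
In every consistent assignment, B is a knight.

B is a knight.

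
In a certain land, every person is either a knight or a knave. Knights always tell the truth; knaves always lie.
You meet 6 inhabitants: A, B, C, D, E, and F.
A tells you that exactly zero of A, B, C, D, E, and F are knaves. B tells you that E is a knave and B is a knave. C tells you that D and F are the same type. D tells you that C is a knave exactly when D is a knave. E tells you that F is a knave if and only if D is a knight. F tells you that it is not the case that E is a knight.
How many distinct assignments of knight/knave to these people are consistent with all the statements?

0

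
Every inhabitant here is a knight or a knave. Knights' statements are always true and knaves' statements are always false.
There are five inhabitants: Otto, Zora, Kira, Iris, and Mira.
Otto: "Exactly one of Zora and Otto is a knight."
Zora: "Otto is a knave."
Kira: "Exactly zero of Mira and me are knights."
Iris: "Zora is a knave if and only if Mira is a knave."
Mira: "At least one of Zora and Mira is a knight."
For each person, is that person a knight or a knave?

Otto is a knight; "exactly one of Zora and Otto is a knight" is True, as required.
Since Zora is a knave, "Otto is a knave" needs to be false, which holds.
Kira is a knave, so "exactly zero of Mira and me are knights" must be false — and it is.
As a knave, Iris's statement "Zora is a knave if and only if Mira is a knave" should be false; it is.
Mira is a knight, and the claim "at least one of Zora and Mira is a knight" is indeed True.

Knights: Otto and Mira. Knaves: Zora, Kira, and Iris.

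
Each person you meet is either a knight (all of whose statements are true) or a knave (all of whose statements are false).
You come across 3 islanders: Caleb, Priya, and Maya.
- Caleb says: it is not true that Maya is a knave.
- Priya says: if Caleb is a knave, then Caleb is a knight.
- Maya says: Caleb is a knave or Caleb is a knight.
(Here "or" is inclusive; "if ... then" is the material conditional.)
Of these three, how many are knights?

3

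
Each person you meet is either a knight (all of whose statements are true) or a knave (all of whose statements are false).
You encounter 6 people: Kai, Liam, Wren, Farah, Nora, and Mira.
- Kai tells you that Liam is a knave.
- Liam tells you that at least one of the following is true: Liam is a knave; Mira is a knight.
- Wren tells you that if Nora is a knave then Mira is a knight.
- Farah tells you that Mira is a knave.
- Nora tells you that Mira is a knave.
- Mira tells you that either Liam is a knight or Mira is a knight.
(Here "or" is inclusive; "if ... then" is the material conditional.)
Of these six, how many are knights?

3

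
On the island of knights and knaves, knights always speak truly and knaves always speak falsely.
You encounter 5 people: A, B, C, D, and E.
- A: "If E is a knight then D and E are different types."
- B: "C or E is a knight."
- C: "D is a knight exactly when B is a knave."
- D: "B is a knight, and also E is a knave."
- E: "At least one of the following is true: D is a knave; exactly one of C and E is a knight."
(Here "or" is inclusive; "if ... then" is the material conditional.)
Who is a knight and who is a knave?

Suppose A is a knave. Then A's statement "if E is a knight then D and E are different types" would have to be false. Checking the 16 ways to assign the others, none is consistent with every speaker.
(For instance, with B=knight, C=knight, D=knave, E=knight, A's claim "if E is a knight then D and E are different types" comes out true where it would need to be false.)
So A must be a knight, making "if E is a knight then D and E are different types" true. Taking A=knight, B=knight, C=knight, D=knave, E=knight, each remaining statement checks out:
  B (knight): "C or E is a knight" — true. ✓
  C (knight): "D is a knight exactly when B is a knave" — true. ✓
  D (knave): "B is a knight, and also E is a knave" — false. ✓
  E (knight): "at least one of the following is true: D is a knave; exactly one of C and E is a knight" — true. ✓
This is the unique consistent assignment.

Knights: A, B, C, and E. Knaves: D.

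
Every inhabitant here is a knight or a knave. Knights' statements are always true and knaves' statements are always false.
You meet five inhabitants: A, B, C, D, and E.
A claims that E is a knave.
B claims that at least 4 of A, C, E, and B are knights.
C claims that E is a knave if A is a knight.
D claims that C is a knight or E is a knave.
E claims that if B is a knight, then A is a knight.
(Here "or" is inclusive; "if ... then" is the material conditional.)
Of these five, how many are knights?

3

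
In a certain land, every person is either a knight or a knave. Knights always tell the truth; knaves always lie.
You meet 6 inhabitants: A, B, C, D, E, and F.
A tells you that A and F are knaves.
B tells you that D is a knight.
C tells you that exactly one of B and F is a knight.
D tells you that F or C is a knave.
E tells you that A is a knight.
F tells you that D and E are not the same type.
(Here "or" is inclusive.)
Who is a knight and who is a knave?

A (knave): "A and F are knaves" — false. ✓
Since B is a knight, "D is a knight" needs to be True, which holds.
C is a knave, so "exactly one of B and F is a knight" must be false — and it is.
D is a knight, and the claim "F or C is a knave" is indeed True.
E is a knave, and the claim "A is a knight" is indeed false.
Since F is a knight, "D and E are not the same type" needs to be True, which holds.

Knights: B, D, and F. Knaves: A, C, and E.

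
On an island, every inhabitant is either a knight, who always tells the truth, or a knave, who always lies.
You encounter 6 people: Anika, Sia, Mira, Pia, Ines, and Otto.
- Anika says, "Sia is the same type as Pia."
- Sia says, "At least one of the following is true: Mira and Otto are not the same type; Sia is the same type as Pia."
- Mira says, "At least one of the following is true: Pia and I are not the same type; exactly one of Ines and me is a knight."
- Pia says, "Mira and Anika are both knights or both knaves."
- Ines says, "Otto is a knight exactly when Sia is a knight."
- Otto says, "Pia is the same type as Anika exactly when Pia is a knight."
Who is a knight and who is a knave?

Knights: Sia and Mira. Knaves: Anika, Pia, Ines, and Otto.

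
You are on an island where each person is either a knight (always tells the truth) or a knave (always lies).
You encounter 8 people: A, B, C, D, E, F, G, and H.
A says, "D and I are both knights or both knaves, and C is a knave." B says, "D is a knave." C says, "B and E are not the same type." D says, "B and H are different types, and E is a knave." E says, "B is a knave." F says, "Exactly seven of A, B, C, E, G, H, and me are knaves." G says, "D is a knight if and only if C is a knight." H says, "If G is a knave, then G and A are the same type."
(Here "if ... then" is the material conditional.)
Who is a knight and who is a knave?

A is a knave, and the claim "D and I are both knights or both knaves, and C is a knave" is indeed False.
B is a knight, and the claim "D is a knave" is indeed True.
C (knight): "B and E are not the same type" — True. ✓
D is a knave; "B and H are different types, and E is a knave" is False, as required.
E (knave): "B is a knave" — False. ✓
F is a knave, so "exactly seven of A, B, C, E, G, H, and me are knaves" must be False — and it is.
G is a knave; "D is a knight if and only if C is a knight" is False, as required.
H is a knight; "if G is a knave, then G and A are the same type" is True, as required.

A is a knave, B is a knight, C is a knight, D is a knave, E is a knave, F is a knave, G is a knave, and H is a knight.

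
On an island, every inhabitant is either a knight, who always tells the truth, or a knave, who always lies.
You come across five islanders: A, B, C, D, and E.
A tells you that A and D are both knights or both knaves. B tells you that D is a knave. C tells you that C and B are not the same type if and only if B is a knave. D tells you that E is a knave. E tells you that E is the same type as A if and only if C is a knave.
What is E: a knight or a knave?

E is a knave.

Consistent assignments: {A=knight, B=knave, C=knave, D=knight, E=knave}; {A=knave, B=knave, C=knight, D=knight, E=knave}
In every consistent assignment, E is a knave.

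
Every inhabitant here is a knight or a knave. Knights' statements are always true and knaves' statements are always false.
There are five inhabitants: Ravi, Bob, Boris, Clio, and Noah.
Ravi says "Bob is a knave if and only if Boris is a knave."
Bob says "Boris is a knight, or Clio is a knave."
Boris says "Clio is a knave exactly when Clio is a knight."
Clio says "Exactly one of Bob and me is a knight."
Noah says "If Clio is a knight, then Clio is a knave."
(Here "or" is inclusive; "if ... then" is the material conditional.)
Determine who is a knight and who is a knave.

Suppose Ravi is a knave. Then Ravi's statement "Bob is a knave if and only if Boris is a knave" would have to be false. Checking the 16 ways to assign the others, none is consistent with every speaker.
(For instance, with Bob=knave, Boris=knave, Clio=knight, Noah=knave, Ravi's claim "Bob is a knave if and only if Boris is a knave" comes out true where it would need to be false.)
So Ravi must be a knight, making "Bob is a knave if and only if Boris is a knave" true. Taking Ravi=knight, Bob=knave, Boris=knave, Clio=knight, Noah=knave, each remaining statement checks out:
  Bob (knave): "Boris is a knight, or Clio is a knave" — false. ✓
  Boris (knave): "Clio is a knave exactly when Clio is a knight" — false. ✓
  Clio (knight): "exactly one of Bob and me is a knight" — true. ✓
  Noah (knave): "if Clio is a knight, then Clio is a knave" — false. ✓
This is the unique consistent assignment.

Knights: Ravi and Clio. Knaves: Bob, Boris, and Noah.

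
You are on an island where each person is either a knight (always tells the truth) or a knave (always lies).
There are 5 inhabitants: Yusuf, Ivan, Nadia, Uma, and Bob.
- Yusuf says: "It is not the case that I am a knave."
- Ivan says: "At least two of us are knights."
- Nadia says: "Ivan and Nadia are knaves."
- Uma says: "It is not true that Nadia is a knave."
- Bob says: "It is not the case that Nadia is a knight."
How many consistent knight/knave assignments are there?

2

Consistent assignments:
  Yusuf=knight, Ivan=knight, Nadia=knave, Uma=knave, Bob=knight
  Yusuf=knave, Ivan=knight, Nadia=knave, Uma=knave, Bob=knight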